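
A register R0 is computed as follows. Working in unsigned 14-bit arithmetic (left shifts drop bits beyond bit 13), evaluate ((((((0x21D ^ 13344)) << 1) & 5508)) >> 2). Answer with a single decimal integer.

0x21D = 00001000011101
13344 = 11010000100000
→ ^ → 11011000111101 = 13885
→ << 1 (mod 2^14) → 10110001111010 = 11386
5508 = 01010110000100
→ & → 00010000000000 = 1024
→ >> 2 → 00000100000000 = 256

256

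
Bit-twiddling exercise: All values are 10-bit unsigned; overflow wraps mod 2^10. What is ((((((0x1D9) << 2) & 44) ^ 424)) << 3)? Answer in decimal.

96

0x1D9 = 0111011001
→ << 2 (mod 2^10) → 1101100100 = 868
44 = 0000101100
→ & → 0000100100 = 36
424 = 0110101000
→ ^ → 0110001100 = 396
→ << 3 (mod 2^10) → 0001100000 = 96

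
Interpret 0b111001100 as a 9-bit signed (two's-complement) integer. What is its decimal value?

pattern = 111001100 (MSB is 1 ⇒ negative)
Invert: 000110011, add 1 → 000110100 = 52, so the value is -52.
(Equivalently: 460 - 2^9 = 460 - 512 = -52.)

-52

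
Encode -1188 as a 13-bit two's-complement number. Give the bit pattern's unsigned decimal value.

1188 in 13 bits: 0010010100100
Invert: 1101101011011
Add 1:  1101101011100 = 7004
(Check: 2^13 - 1188 = 8192 - 1188 = 7004.)

7004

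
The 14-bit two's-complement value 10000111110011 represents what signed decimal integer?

pattern = 10000111110011 (MSB is 1 ⇒ negative)
Invert: 01111000001100, add 1 → 01111000001101 = 7693, so the value is -7693.
(Equivalently: 8691 - 2^14 = 8691 - 16384 = -7693.)

-7693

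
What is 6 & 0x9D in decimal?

4

6 = 00000110
0x9D = 10011101
AND → 00000100 = 4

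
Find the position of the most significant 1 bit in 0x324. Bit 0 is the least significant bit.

0x324 = 1100100100
The topmost 1 is at position 9 (since 2^9 = 512 ≤ 804 < 1024).

9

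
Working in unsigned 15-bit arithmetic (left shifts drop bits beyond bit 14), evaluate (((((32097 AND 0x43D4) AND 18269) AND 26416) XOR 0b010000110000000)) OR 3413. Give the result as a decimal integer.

28117

32097 = 111110101100001
0x43D4 = 100001111010100
→ AND → 100000101000000 = 16704
18269 = 100011101011101
→ AND → 100000101000000 = 16704
26416 = 110011100110000
→ AND → 100000100000000 = 16640
0b010000110000000 = 010000110000000
→ XOR → 110000010000000 = 24704
3413 = 000110101010101
→ OR → 110110111010101 = 28117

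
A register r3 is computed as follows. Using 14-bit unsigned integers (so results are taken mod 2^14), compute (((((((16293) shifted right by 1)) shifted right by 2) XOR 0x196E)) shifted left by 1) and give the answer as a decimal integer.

15668

16293 = 11111110100101
→ shifted right by 1 → 01111111010010 = 8146
→ shifted right by 2 → 00011111110100 = 2036
0x196E = 01100101101110
→ XOR → 01111010011010 = 7834
→ shifted left by 1 (mod 2^14) → 11110100110100 = 15668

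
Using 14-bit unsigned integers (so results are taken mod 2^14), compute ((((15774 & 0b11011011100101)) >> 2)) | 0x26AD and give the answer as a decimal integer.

12205

15774 = 11110110011110
0b11011011100101 = 11011011100101
→ & → 11010010000100 = 13444
→ >> 2 → 00110100100001 = 3361
0x26AD = 10011010101101
→ | → 10111110101101 = 12205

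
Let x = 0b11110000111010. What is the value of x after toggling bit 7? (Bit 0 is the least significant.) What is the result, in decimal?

x = 11110000111010
bit 7 is currently 0; toggle it via x ^ (1 << 7) = x ^ 128
→ 11110010111010 = 15546

15546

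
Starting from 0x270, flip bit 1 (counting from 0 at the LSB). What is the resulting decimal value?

x = 1001110000
bit 1 is currently 0; toggle it via x ^ (1 << 1) = x ^ 2
→ 1001110010 = 626

626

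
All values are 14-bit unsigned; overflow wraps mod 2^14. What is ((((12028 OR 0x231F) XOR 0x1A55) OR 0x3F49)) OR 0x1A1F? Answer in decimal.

12028 = 10111011111100
0x231F = 10001100011111
→ OR → 10111111111111 = 12287
0x1A55 = 01101001010101
→ XOR → 11010110101010 = 13738
0x3F49 = 11111101001001
→ OR → 11111111101011 = 16363
0x1A1F = 01101000011111
→ OR → 11111111111111 = 16383

16383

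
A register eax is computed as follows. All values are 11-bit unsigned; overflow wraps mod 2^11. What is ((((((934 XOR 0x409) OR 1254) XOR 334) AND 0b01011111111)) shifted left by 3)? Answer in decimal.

1288

934 = 01110100110
0x409 = 10000001001
→ XOR → 11110101111 = 1967
1254 = 10011100110
→ OR → 11111101111 = 2031
334 = 00101001110
→ XOR → 11010100001 = 1697
0b01011111111 = 01011111111
→ AND → 01010100001 = 673
→ shifted left by 3 (mod 2^11) → 10100001000 = 1288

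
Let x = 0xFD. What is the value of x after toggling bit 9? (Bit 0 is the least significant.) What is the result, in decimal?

x = 0011111101
bit 9 is currently 0; toggle it via x ^ (1 << 9) = x ^ 512
→ 1011111101 = 765

765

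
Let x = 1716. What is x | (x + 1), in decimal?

1717

x = 11010110100 = 1716
x + 1 = 11010110101
OR    = 11010110101 = 1717
(x | (x + 1) sets the lowest cleared bit.)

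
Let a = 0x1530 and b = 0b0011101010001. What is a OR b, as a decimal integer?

6001

0x1530 = 1010100110000
b = 0011101010001
 OR → 1011101110001 = 6001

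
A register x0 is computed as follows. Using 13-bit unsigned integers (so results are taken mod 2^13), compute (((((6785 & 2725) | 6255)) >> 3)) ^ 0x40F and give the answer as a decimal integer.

6785 = 1101010000001
2725 = 0101010100101
→ & → 0101010000001 = 2689
6255 = 1100001101111
→ | → 1101011101111 = 6895
→ >> 3 → 0001101011101 = 861
0x40F = 0010000001111
→ ^ → 0011101010010 = 1874

1874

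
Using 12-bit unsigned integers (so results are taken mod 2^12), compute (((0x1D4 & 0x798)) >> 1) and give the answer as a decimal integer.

0x1D4 = 000111010100
0x798 = 011110011000
→ & → 000110010000 = 400
→ >> 1 → 000011001000 = 200

200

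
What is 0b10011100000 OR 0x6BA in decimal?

1786

a = 10011100000
0x6BA = 11010111010
 OR → 11011111010 = 1786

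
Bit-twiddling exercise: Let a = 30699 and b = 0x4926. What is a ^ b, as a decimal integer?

30699 = 111011111101011
0x4926 = 100100100100110
XOR → 011111011001101 = 16077

16077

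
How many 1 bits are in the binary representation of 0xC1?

0xC1 = 11000001
Count the 1s: 1 + 1 + 1 = 3

3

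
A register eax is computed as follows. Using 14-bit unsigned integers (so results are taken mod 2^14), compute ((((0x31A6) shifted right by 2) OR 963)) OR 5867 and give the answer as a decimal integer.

8171

0x31A6 = 11000110100110
→ shifted right by 2 → 00110001101001 = 3177
963 = 00001111000011
→ OR → 00111111101011 = 4075
5867 = 01011011101011
→ OR → 01111111101011 = 8171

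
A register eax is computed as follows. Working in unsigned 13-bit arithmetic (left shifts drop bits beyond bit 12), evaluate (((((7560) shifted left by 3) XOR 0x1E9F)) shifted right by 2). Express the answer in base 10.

1207

7560 = 1110110001000
→ shifted left by 3 (mod 2^13) → 0110001000000 = 3136
0x1E9F = 1111010011111
→ XOR → 1001011011111 = 4831
→ shifted right by 2 → 0010010110111 = 1207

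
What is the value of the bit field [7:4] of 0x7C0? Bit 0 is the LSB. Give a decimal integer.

12

v = 011111000000
Shift right by 4: 01111100
Mask low 4 bits: 1100 = 12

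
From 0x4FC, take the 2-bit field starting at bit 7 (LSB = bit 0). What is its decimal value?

v = 010011111100
Shift right by 7: 01001
Mask low 2 bits: 01 = 1

1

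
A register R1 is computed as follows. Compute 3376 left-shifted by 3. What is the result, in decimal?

27008

3376 = 000110100110000
shift left by 3 → 110100110000000 = 27008
(equivalently, 3376 × 2^3 = 3376 × 8)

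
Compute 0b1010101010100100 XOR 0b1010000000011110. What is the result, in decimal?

2746

a = 1010101010100100
b = 1010000000011110
XOR → 0000101010111010 = 2746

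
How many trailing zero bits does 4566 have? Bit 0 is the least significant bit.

1

4566 = 1000111010110
Trailing zeros: 1, so the lowest set bit is bit 1 (value 2).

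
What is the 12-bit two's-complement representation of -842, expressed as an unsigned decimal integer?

3254

842 in 12 bits: 001101001010
Invert: 110010110101
Add 1:  110010110110 = 3254
(Check: 2^12 - 842 = 4096 - 842 = 3254.)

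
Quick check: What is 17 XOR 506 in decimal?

491

17 = 000010001
506 = 111111010
XOR → 111101011 = 491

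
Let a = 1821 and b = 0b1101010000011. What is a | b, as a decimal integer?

8095

1821 = 0011100011101
b = 1101010000011
 OR → 1111110011111 = 8095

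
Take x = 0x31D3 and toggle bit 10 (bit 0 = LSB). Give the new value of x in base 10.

13779

x = 011000111010011
bit 10 is currently 0; toggle it via x ^ (1 << 10) = x ^ 1024
→ 011010111010011 = 13779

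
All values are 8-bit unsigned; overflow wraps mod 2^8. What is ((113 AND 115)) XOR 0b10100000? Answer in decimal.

209

113 = 01110001
115 = 01110011
→ AND → 01110001 = 113
0b10100000 = 10100000
→ XOR → 11010001 = 209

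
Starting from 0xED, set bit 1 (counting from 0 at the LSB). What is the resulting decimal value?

x = 011101101
bit 1 is currently 0; set it via x | (1 << 1) = x | 2
→ 011101111 = 239

239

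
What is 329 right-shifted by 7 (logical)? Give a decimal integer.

2

329 = 101001001
shift right by 7 → 000000010 = 2
(equivalently, floor(329 / 128))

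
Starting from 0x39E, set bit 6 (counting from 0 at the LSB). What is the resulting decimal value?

990

x = 1110011110
bit 6 is currently 0; set it via x | (1 << 6) = x | 64
→ 1111011110 = 990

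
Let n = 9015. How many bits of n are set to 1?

8

9015 = 10001100110111
Count the 1s: 1 + 1 + 1 + 1 + 1 + 1 + 1 + 1 = 8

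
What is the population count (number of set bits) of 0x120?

0x120 = 100100000
Count the 1s: 1 + 1 = 2

2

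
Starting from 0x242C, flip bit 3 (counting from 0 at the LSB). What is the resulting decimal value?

x = 010010000101100
bit 3 is currently 1; toggle it via x ^ (1 << 3) = x ^ 8
→ 010010000100100 = 9252

9252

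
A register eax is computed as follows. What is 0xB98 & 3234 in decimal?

0xB98 = 101110011000
3234 = 110010100010
AND → 100010000000 = 2176

2176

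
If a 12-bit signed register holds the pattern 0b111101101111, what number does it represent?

pattern = 111101101111 (MSB is 1 ⇒ negative)
Invert: 000010010000, add 1 → 000010010001 = 145, so the value is -145.
(Equivalently: 3951 - 2^12 = 3951 - 4096 = -145.)

-145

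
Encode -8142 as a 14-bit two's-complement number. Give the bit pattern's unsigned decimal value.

8142 in 14 bits: 01111111001110
Invert: 10000000110001
Add 1:  10000000110010 = 8242
(Check: 2^14 - 8142 = 16384 - 8142 = 8242.)

8242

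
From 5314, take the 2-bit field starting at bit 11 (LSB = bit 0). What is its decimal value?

v = 01010011000010
Shift right by 11: 010
Mask low 2 bits: 10 = 2

2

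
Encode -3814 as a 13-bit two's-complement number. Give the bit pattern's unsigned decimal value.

3814 in 13 bits: 0111011100110
Invert: 1000100011001
Add 1:  1000100011010 = 4378
(Check: 2^13 - 3814 = 8192 - 3814 = 4378.)

4378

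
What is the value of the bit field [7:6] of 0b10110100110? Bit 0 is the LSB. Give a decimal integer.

2

v = 10110100110
Shift right by 6: 10110
Mask low 2 bits: 10 = 2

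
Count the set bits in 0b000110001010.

4

n = 110001010
Count the 1s: 1 + 1 + 1 + 1 = 4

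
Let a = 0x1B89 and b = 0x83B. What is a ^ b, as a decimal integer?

0x1B89 = 1101110001001
0x83B = 0100000111011
XOR → 1001110110010 = 5042

5042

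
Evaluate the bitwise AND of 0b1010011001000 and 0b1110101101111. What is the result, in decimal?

a = 1010011001000
b = 1110101101111
AND → 1010001001000 = 5192

5192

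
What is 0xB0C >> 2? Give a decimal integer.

0xB0C = 101100001100
shift right by 2 → 001011000011 = 707
(equivalently, floor(2828 / 4))

707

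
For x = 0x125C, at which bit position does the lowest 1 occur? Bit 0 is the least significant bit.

0x125C = 1001001011100
Trailing zeros: 2, so the lowest set bit is bit 2 (value 4).

2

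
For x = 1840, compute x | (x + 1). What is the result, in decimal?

1841

x = 11100110000 = 1840
x + 1 = 11100110001
OR    = 11100110001 = 1841
(x | (x + 1) sets the lowest cleared bit.)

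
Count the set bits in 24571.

24571 = 101111111111011
Count the 1s: 1 + 1 + 1 + 1 + 1 + 1 + 1 + 1 + 1 + 1 + 1 + 1 + 1 = 13

13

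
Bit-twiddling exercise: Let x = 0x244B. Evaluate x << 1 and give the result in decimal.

0x244B = 010010001001011
shift left by 1 → 100100010010110 = 18582
(equivalently, 9291 × 2^1 = 9291 × 2)

18582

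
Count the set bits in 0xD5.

0xD5 = 11010101
Count the 1s: 1 + 1 + 1 + 1 + 1 = 5

5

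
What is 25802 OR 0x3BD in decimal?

26623

25802 = 110010011001010
0x3BD = 000001110111101
 OR → 110011111111111 = 26623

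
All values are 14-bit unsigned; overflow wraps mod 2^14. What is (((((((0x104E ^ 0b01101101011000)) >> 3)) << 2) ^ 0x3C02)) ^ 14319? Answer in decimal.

3685

0x104E = 01000001001110
0b01101101011000 = 01101101011000
→ ^ → 00101100010110 = 2838
→ >> 3 → 00000101100010 = 354
→ << 2 (mod 2^14) → 00010110001000 = 1416
0x3C02 = 11110000000010
→ ^ → 11100110001010 = 14730
14319 = 11011111101111
→ ^ → 00111001100101 = 3685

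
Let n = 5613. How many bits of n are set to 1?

5613 = 1010111101101
Count the 1s: 1 + 1 + 1 + 1 + 1 + 1 + 1 + 1 + 1 = 9

9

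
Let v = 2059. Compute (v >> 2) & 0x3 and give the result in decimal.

2

v = 00100000001011
Shift right by 2: 001000000010
Mask low 2 bits: 10 = 2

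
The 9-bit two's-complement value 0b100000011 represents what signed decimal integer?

-253

pattern = 100000011 (MSB is 1 ⇒ negative)
Invert: 011111100, add 1 → 011111101 = 253, so the value is -253.
(Equivalently: 259 - 2^9 = 259 - 512 = -253.)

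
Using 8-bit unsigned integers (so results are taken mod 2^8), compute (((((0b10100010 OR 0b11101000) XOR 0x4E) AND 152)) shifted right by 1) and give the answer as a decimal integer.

0b10100010 = 10100010
0b11101000 = 11101000
→ OR → 11101010 = 234
0x4E = 01001110
→ XOR → 10100100 = 164
152 = 10011000
→ AND → 10000000 = 128
→ shifted right by 1 → 01000000 = 64

64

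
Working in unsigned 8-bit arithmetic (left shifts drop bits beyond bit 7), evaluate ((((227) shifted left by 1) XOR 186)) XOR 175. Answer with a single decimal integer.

227 = 11100011
→ shifted left by 1 (mod 2^8) → 11000110 = 198
186 = 10111010
→ XOR → 01111100 = 124
175 = 10101111
→ XOR → 11010011 = 211

211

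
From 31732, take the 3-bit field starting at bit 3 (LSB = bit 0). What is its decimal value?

v = 111101111110100
Shift right by 3: 111101111110
Mask low 3 bits: 110 = 6

6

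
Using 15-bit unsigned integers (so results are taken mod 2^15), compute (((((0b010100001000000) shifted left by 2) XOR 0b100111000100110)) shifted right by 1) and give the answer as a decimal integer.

0b010100001000000 = 010100001000000
→ shifted left by 2 (mod 2^15) → 010000100000000 = 8448
0b100111000100110 = 100111000100110
→ XOR → 110111100100110 = 28454
→ shifted right by 1 → 011011110010011 = 14227

14227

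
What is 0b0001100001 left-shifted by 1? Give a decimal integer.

194

x = 01100001
shift left by 1 → 11000010 = 194
(equivalently, 97 × 2^1 = 97 × 2)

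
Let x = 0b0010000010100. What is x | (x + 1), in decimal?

1045

x = 10000010100 = 1044
x + 1 = 10000010101
OR    = 10000010101 = 1045
(x | (x + 1) sets the lowest cleared bit.)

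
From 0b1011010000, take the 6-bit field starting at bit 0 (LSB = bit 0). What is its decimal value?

v = 1011010000
Shift right by 0: 1011010000
Mask low 6 bits: 010000 = 16

16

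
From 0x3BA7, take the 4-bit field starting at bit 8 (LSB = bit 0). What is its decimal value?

v = 11101110100111
Shift right by 8: 111011
Mask low 4 bits: 1011 = 11

11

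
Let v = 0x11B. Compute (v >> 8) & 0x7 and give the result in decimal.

v = 000100011011
Shift right by 8: 0001
Mask low 3 bits: 001 = 1

1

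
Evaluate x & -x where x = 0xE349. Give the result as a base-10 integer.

1

x = 1110001101001001 = 58185
-x (two's complement) = …0001110010110111
AND   = 0000000000000001 = 1
(x & -x isolates the lowest set bit of x.)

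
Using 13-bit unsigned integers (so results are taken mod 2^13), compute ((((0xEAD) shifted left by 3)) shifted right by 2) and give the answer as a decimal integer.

1370

0xEAD = 0111010101101
→ shifted left by 3 (mod 2^13) → 1010101101000 = 5480
→ shifted right by 2 → 0010101011010 = 1370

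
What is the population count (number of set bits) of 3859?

7

3859 = 111100010011
Count the 1s: 1 + 1 + 1 + 1 + 1 + 1 + 1 = 7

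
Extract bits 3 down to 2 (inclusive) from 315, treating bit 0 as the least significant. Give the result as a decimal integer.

v = 0100111011
Shift right by 2: 01001110
Mask low 2 bits: 10 = 2

2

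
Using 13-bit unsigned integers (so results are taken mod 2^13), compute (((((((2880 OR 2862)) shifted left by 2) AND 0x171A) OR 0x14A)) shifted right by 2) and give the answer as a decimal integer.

2880 = 0101101000000
2862 = 0101100101110
→ OR → 0101101101110 = 2926
→ shifted left by 2 (mod 2^13) → 0110110111000 = 3512
0x171A = 1011100011010
→ AND → 0010100011000 = 1304
0x14A = 0000101001010
→ OR → 0010101011010 = 1370
→ shifted right by 2 → 0000101010110 = 342

342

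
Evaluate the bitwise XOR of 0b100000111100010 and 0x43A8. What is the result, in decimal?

a = 100000111100010
0x43A8 = 100001110101000
XOR → 000001001001010 = 586

586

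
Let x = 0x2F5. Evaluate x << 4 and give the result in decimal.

0x2F5 = 00001011110101
shift left by 4 → 10111101010000 = 12112
(equivalently, 757 × 2^4 = 757 × 16)

12112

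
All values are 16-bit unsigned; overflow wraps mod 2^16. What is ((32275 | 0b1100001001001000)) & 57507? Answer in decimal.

57347

32275 = 0111111000010011
0b1100001001001000 = 1100001001001000
→ | → 1111111001011011 = 65115
57507 = 1110000010100011
→ & → 1110000000000011 = 57347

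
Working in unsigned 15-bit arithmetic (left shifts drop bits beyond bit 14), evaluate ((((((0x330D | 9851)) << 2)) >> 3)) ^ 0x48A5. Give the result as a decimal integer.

0x330D = 011001100001101
9851 = 010011001111011
→ | → 011011101111111 = 14207
→ << 2 (mod 2^15) → 101110111111100 = 24060
→ >> 3 → 000101110111111 = 3007
0x48A5 = 100100010100101
→ ^ → 100001100011010 = 17178

17178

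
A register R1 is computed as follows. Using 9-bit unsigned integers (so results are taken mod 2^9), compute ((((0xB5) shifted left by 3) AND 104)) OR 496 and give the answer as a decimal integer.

504

0xB5 = 010110101
→ shifted left by 3 (mod 2^9) → 110101000 = 424
104 = 001101000
→ AND → 000101000 = 40
496 = 111110000
→ OR → 111111000 = 504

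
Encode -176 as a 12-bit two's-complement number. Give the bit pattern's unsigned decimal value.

3920

176 in 12 bits: 000010110000
Invert: 111101001111
Add 1:  111101010000 = 3920
(Check: 2^12 - 176 = 4096 - 176 = 3920.)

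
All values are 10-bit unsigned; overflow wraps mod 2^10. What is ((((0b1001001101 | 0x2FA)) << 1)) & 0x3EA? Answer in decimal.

0b1001001101 = 1001001101
0x2FA = 1011111010
→ | → 1011111111 = 767
→ << 1 (mod 2^10) → 0111111110 = 510
0x3EA = 1111101010
→ & → 0111101010 = 490

490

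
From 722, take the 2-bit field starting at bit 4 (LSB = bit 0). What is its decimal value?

v = 1011010010
Shift right by 4: 101101
Mask low 2 bits: 01 = 1

1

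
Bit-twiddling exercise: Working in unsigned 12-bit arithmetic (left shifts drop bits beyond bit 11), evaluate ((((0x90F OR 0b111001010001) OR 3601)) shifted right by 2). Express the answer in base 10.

0x90F = 100100001111
0b111001010001 = 111001010001
→ OR → 111101011111 = 3935
3601 = 111000010001
→ OR → 111101011111 = 3935
→ shifted right by 2 → 001111010111 = 983

983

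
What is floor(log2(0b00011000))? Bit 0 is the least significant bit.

4

0b00011000 = 11000
The topmost 1 is at position 4 (since 2^4 = 16 ≤ 24 < 32).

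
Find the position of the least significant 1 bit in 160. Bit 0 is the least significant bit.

160 = 10100000
Trailing zeros: 5, so the lowest set bit is bit 5 (value 32).

5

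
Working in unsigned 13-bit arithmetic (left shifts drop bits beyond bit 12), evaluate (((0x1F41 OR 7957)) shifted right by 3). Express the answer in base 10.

0x1F41 = 1111101000001
7957 = 1111100010101
→ OR → 1111101010101 = 8021
→ shifted right by 3 → 0001111101010 = 1002

1002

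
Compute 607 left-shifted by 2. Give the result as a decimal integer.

2428

607 = 001001011111
shift left by 2 → 100101111100 = 2428
(equivalently, 607 × 2^2 = 607 × 4)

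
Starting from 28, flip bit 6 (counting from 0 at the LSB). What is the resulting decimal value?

92

x = 000000011100
bit 6 is currently 0; toggle it via x ^ (1 << 6) = x ^ 64
→ 000001011100 = 92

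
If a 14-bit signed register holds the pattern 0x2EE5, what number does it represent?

pattern = 10111011100101 (MSB is 1 ⇒ negative)
Invert: 01000100011010, add 1 → 01000100011011 = 4379, so the value is -4379.
(Equivalently: 12005 - 2^14 = 12005 - 16384 = -4379.)

-4379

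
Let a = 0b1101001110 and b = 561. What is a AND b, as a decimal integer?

a = 1101001110
561 = 1000110001
AND → 1000000000 = 512

512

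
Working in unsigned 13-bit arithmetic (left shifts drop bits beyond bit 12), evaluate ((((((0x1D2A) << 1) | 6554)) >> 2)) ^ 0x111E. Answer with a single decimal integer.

0x1D2A = 1110100101010
→ << 1 (mod 2^13) → 1101001010100 = 6740
6554 = 1100110011010
→ | → 1101111011110 = 7134
→ >> 2 → 0011011110111 = 1783
0x111E = 1000100011110
→ ^ → 1011111101001 = 6121

6121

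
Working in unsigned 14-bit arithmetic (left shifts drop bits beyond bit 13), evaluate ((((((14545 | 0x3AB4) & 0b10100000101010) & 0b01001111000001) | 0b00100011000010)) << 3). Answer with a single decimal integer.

1552

14545 = 11100011010001
0x3AB4 = 11101010110100
→ | → 11101011110101 = 15093
0b10100000101010 = 10100000101010
→ & → 10100000100000 = 10272
0b01001111000001 = 01001111000001
→ & → 00000000000000 = 0
0b00100011000010 = 00100011000010
→ | → 00100011000010 = 2242
→ << 3 (mod 2^14) → 00011000010000 = 1552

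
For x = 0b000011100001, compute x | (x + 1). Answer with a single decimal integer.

x = 11100001 = 225
x + 1 = 11100010
OR    = 11100011 = 227
(x | (x + 1) sets the lowest cleared bit.)

227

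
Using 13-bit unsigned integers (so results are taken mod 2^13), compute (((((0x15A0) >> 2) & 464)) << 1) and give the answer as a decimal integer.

640

0x15A0 = 1010110100000
→ >> 2 → 0010101101000 = 1384
464 = 0000111010000
→ & → 0000101000000 = 320
→ << 1 (mod 2^13) → 0001010000000 = 640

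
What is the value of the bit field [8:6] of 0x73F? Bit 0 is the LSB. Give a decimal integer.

v = 00011100111111
Shift right by 6: 00011100
Mask low 3 bits: 100 = 4

4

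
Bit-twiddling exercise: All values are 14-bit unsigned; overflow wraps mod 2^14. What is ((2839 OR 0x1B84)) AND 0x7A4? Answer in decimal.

2839 = 00101100010111
0x1B84 = 01101110000100
→ OR → 01101110010111 = 7063
0x7A4 = 00011110100100
→ AND → 00001110000100 = 900

900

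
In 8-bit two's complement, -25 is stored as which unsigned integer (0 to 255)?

231

25 in 8 bits: 00011001
Invert: 11100110
Add 1:  11100111 = 231
(Check: 2^8 - 25 = 256 - 25 = 231.)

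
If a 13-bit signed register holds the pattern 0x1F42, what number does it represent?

pattern = 1111101000010 (MSB is 1 ⇒ negative)
Invert: 0000010111101, add 1 → 0000010111110 = 190, so the value is -190.
(Equivalently: 8002 - 2^13 = 8002 - 8192 = -190.)

-190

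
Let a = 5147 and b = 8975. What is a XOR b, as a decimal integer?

5147 = 01010000011011
8975 = 10001100001111
XOR → 11011100010100 = 14100

14100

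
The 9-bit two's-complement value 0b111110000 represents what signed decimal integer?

-16

pattern = 111110000 (MSB is 1 ⇒ negative)
Invert: 000001111, add 1 → 000010000 = 16, so the value is -16.
(Equivalently: 496 - 2^9 = 496 - 512 = -16.)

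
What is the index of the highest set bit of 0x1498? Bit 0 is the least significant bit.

0x1498 = 1010010011000
The topmost 1 is at position 12 (since 2^12 = 4096 ≤ 5272 < 8192).

12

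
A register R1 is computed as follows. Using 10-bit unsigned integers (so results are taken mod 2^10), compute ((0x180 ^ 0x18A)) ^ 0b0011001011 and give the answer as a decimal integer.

193

0x180 = 0110000000
0x18A = 0110001010
→ ^ → 0000001010 = 10
0b0011001011 = 0011001011
→ ^ → 0011000001 = 193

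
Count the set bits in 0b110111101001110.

10

n = 110111101001110
Count the 1s: 1 + 1 + 1 + 1 + 1 + 1 + 1 + 1 + 1 + 1 = 10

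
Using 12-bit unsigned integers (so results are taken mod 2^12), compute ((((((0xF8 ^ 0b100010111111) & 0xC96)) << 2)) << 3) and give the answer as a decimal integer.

0xF8 = 000011111000
0b100010111111 = 100010111111
→ ^ → 100001000111 = 2119
0xC96 = 110010010110
→ & → 100000000110 = 2054
→ << 2 (mod 2^12) → 000000011000 = 24
→ << 3 (mod 2^12) → 000011000000 = 192

192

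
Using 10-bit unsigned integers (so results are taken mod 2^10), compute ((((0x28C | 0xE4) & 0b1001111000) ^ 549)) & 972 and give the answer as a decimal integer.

76

0x28C = 1010001100
0xE4 = 0011100100
→ | → 1011101100 = 748
0b1001111000 = 1001111000
→ & → 1001101000 = 616
549 = 1000100101
→ ^ → 0001001101 = 77
972 = 1111001100
→ & → 0001001100 = 76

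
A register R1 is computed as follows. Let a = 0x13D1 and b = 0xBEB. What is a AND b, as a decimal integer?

0x13D1 = 1001111010001
0xBEB = 0101111101011
AND → 0001111000001 = 961

961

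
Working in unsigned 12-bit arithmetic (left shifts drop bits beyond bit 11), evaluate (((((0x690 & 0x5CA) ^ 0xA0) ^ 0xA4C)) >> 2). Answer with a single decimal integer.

923

0x690 = 011010010000
0x5CA = 010111001010
→ & → 010010000000 = 1152
0xA0 = 000010100000
→ ^ → 010000100000 = 1056
0xA4C = 101001001100
→ ^ → 111001101100 = 3692
→ >> 2 → 001110011011 = 923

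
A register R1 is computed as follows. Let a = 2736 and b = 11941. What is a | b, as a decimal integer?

2736 = 00101010110000
11941 = 10111010100101
 OR → 10111010110101 = 11957

11957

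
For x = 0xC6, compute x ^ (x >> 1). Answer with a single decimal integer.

165

x = 11000110 = 198
x>>1 = 01100011
XOR  = 10100101 = 165
(x ^ (x >> 1) gives the standard binary-reflected Gray code of x.)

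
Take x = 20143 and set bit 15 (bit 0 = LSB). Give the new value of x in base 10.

52911

x = 0100111010101111
bit 15 is currently 0; set it via x | (1 << 15) = x | 32768
→ 1100111010101111 = 52911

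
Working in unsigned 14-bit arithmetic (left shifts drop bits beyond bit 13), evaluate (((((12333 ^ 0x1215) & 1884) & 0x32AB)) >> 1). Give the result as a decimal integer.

260

12333 = 11000000101101
0x1215 = 01001000010101
→ ^ → 10001000111000 = 8760
1884 = 00011101011100
→ & → 00001000011000 = 536
0x32AB = 11001010101011
→ & → 00001000001000 = 520
→ >> 1 → 00000100000100 = 260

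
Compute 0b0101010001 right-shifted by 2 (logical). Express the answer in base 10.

84

x = 101010001
shift right by 2 → 001010100 = 84
(equivalently, floor(337 / 4))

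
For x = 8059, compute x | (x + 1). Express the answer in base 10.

8063

x = 1111101111011 = 8059
x + 1 = 1111101111100
OR    = 1111101111111 = 8063
(x | (x + 1) sets the lowest cleared bit.)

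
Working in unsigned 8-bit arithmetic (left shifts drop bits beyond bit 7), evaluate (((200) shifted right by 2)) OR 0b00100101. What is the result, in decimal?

200 = 11001000
→ shifted right by 2 → 00110010 = 50
0b00100101 = 00100101
→ OR → 00110111 = 55

55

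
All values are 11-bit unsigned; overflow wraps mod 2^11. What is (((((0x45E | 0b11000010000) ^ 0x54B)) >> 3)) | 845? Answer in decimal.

879

0x45E = 10001011110
0b11000010000 = 11000010000
→ | → 11001011110 = 1630
0x54B = 10101001011
→ ^ → 01100010101 = 789
→ >> 3 → 00001100010 = 98
845 = 01101001101
→ | → 01101101111 = 879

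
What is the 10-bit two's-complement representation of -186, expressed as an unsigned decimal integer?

838

186 in 10 bits: 0010111010
Invert: 1101000101
Add 1:  1101000110 = 838
(Check: 2^10 - 186 = 1024 - 186 = 838.)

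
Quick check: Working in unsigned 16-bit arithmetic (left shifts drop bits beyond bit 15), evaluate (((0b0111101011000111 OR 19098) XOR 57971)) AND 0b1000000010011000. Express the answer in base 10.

0b0111101011000111 = 0111101011000111
19098 = 0100101010011010
→ OR → 0111101011011111 = 31455
57971 = 1110001001110011
→ XOR → 1001100010101100 = 39084
0b1000000010011000 = 1000000010011000
→ AND → 1000000010001000 = 32904

32904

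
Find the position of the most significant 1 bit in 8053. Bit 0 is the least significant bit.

8053 = 1111101110101
The topmost 1 is at position 12 (since 2^12 = 4096 ≤ 8053 < 8192).

12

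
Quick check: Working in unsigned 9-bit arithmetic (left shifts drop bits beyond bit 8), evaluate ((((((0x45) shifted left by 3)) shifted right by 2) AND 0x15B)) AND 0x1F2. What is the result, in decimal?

0x45 = 001000101
→ shifted left by 3 (mod 2^9) → 000101000 = 40
→ shifted right by 2 → 000001010 = 10
0x15B = 101011011
→ AND → 000001010 = 10
0x1F2 = 111110010
→ AND → 000000010 = 2

2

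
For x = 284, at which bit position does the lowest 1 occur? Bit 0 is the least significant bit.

284 = 100011100
Trailing zeros: 2, so the lowest set bit is bit 2 (value 4).

2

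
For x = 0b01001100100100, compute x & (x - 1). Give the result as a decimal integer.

4896

x = 1001100100100 = 4900
x - 1 = 1001100100011
AND   = 1001100100000 = 4896
(x & (x - 1) clears the lowest set bit of x.)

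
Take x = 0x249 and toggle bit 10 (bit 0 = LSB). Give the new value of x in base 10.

1609

x = 01001001001
bit 10 is currently 0; toggle it via x ^ (1 << 10) = x ^ 1024
→ 11001001001 = 1609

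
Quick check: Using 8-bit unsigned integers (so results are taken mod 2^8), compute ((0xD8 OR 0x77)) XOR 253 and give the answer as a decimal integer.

2

0xD8 = 11011000
0x77 = 01110111
→ OR → 11111111 = 255
253 = 11111101
→ XOR → 00000010 = 2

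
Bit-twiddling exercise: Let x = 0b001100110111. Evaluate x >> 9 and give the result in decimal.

1

x = 1100110111
shift right by 9 → 0000000001 = 1
(equivalently, floor(823 / 512))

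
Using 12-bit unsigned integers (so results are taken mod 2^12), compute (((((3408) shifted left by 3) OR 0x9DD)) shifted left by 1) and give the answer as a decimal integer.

1978

3408 = 110101010000
→ shifted left by 3 (mod 2^12) → 101010000000 = 2688
0x9DD = 100111011101
→ OR → 101111011101 = 3037
→ shifted left by 1 (mod 2^12) → 011110111010 = 1978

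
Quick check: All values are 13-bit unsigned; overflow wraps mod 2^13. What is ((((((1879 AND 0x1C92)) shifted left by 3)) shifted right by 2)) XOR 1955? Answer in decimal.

1927

1879 = 0011101010111
0x1C92 = 1110010010010
→ AND → 0010000010010 = 1042
→ shifted left by 3 (mod 2^13) → 0000010010000 = 144
→ shifted right by 2 → 0000000100100 = 36
1955 = 0011110100011
→ XOR → 0011110000111 = 1927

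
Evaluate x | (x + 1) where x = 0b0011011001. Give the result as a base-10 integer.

x = 11011001 = 217
x + 1 = 11011010
OR    = 11011011 = 219
(x | (x + 1) sets the lowest cleared bit.)

219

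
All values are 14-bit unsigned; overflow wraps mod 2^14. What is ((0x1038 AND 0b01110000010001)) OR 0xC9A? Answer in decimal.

7322

0x1038 = 01000000111000
0b01110000010001 = 01110000010001
→ AND → 01000000010000 = 4112
0xC9A = 00110010011010
→ OR → 01110010011010 = 7322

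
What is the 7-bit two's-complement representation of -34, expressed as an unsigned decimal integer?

94

34 in 7 bits: 0100010
Invert: 1011101
Add 1:  1011110 = 94
(Check: 2^7 - 34 = 128 - 34 = 94.)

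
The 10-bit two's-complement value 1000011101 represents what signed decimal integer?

-483

pattern = 1000011101 (MSB is 1 ⇒ negative)
Invert: 0111100010, add 1 → 0111100011 = 483, so the value is -483.
(Equivalently: 541 - 2^10 = 541 - 1024 = -483.)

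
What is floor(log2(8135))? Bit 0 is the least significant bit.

8135 = 1111111000111
The topmost 1 is at position 12 (since 2^12 = 4096 ≤ 8135 < 8192).

12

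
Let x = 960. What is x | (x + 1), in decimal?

x = 1111000000 = 960
x + 1 = 1111000001
OR    = 1111000001 = 961
(x | (x + 1) sets the lowest cleared bit.)

961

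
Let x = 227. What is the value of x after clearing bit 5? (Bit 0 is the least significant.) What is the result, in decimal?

195

x = 0011100011
bit 5 is currently 1; clear it via x & ~(1 << 5) = x & ~32
→ 0011000011 = 195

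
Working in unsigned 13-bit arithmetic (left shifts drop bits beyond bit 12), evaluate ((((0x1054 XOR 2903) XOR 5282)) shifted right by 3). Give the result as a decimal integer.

0x1054 = 1000001010100
2903 = 0101101010111
→ XOR → 1101100000011 = 6915
5282 = 1010010100010
→ XOR → 0111110100001 = 4001
→ shifted right by 3 → 0000111110100 = 500

500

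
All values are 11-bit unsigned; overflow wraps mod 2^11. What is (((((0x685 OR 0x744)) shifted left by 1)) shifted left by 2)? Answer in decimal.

1576

0x685 = 11010000101
0x744 = 11101000100
→ OR → 11111000101 = 1989
→ shifted left by 1 (mod 2^11) → 11110001010 = 1930
→ shifted left by 2 (mod 2^11) → 11000101000 = 1576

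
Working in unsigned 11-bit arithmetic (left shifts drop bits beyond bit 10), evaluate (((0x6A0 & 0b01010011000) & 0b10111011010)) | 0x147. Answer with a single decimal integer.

0x6A0 = 11010100000
0b01010011000 = 01010011000
→ & → 01010000000 = 640
0b10111011010 = 10111011010
→ & → 00010000000 = 128
0x147 = 00101000111
→ | → 00111000111 = 455

455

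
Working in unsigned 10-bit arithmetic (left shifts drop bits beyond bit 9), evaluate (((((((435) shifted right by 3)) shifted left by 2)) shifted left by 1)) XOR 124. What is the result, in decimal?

460

435 = 0110110011
→ shifted right by 3 → 0000110110 = 54
→ shifted left by 2 (mod 2^10) → 0011011000 = 216
→ shifted left by 1 (mod 2^10) → 0110110000 = 432
124 = 0001111100
→ XOR → 0111001100 = 460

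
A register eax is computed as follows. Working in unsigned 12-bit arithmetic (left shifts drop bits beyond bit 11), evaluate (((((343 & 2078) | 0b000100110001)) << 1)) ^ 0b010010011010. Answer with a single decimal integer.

343 = 000101010111
2078 = 100000011110
→ & → 000000010110 = 22
0b000100110001 = 000100110001
→ | → 000100110111 = 311
→ << 1 (mod 2^12) → 001001101110 = 622
0b010010011010 = 010010011010
→ ^ → 011011110100 = 1780

1780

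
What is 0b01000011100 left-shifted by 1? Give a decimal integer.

x = 01000011100
shift left by 1 → 10000111000 = 1080
(equivalently, 540 × 2^1 = 540 × 2)

1080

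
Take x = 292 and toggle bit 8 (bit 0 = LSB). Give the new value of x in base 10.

x = 100100100
bit 8 is currently 1; toggle it via x ^ (1 << 8) = x ^ 256
→ 000100100 = 36

36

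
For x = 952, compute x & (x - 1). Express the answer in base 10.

x = 1110111000 = 952
x - 1 = 1110110111
AND   = 1110110000 = 944
(x & (x - 1) clears the lowest set bit of x.)

944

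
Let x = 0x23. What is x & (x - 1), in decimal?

34

x = 100011 = 35
x - 1 = 100010
AND   = 100010 = 34
(x & (x - 1) clears the lowest set bit of x.)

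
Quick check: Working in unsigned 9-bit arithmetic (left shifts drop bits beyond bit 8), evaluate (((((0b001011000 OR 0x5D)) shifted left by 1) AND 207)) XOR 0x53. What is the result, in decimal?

0b001011000 = 001011000
0x5D = 001011101
→ OR → 001011101 = 93
→ shifted left by 1 (mod 2^9) → 010111010 = 186
207 = 011001111
→ AND → 010001010 = 138
0x53 = 001010011
→ XOR → 011011001 = 217

217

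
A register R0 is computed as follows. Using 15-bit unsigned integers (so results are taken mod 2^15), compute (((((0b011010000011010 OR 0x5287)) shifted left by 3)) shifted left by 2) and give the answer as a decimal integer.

21472

0b011010000011010 = 011010000011010
0x5287 = 101001010000111
→ OR → 111011010011111 = 30367
→ shifted left by 3 (mod 2^15) → 011010011111000 = 13560
→ shifted left by 2 (mod 2^15) → 101001111100000 = 21472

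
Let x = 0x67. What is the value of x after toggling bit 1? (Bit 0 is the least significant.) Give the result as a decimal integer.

101

x = 01100111
bit 1 is currently 1; toggle it via x ^ (1 << 1) = x ^ 2
→ 01100101 = 101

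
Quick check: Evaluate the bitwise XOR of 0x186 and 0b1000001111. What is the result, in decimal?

905

0x186 = 0110000110
b = 1000001111
XOR → 1110001001 = 905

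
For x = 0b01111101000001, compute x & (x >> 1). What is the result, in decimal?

x = 1111101000001 = 8001
x>>1 = 0111110100000
AND  = 0111100000000 = 3840
(x & (x >> 1) has a 1 wherever x has two consecutive 1 bits.)

3840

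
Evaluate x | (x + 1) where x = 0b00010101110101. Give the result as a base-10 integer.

x = 10101110101 = 1397
x + 1 = 10101110110
OR    = 10101110111 = 1399
(x | (x + 1) sets the lowest cleared bit.)

1399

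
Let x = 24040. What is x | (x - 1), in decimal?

x = 101110111101000 = 24040
x - 1 = 101110111100111
OR    = 101110111101111 = 24047
(x | (x - 1) sets all bits below the lowest set bit.)

24047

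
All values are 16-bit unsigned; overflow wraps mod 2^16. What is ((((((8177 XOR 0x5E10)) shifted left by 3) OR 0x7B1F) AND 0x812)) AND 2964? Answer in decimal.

2064

8177 = 0001111111110001
0x5E10 = 0101111000010000
→ XOR → 0100000111100001 = 16865
→ shifted left by 3 (mod 2^16) → 0000111100001000 = 3848
0x7B1F = 0111101100011111
→ OR → 0111111100011111 = 32543
0x812 = 0000100000010010
→ AND → 0000100000010010 = 2066
2964 = 0000101110010100
→ AND → 0000100000010000 = 2064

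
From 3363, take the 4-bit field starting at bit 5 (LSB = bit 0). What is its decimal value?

9

v = 110100100011
Shift right by 5: 1101001
Mask low 4 bits: 1001 = 9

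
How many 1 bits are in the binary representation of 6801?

6

6801 = 1101010010001
Count the 1s: 1 + 1 + 1 + 1 + 1 + 1 = 6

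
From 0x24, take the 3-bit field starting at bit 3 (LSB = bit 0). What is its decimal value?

v = 0000100100
Shift right by 3: 0000100
Mask low 3 bits: 100 = 4

4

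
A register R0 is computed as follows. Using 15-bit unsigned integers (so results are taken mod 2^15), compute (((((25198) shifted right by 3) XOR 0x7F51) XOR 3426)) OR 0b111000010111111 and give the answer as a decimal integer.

25198 = 110001001101110
→ shifted right by 3 → 000110001001101 = 3149
0x7F51 = 111111101010001
→ XOR → 111001100011100 = 29468
3426 = 000110101100010
→ XOR → 111111001111110 = 32382
0b111000010111111 = 111000010111111
→ OR → 111111011111111 = 32511

32511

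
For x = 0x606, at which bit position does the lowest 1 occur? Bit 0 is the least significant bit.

1

0x606 = 11000000110
Trailing zeros: 1, so the lowest set bit is bit 1 (value 2).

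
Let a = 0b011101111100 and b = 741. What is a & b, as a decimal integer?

a = 11101111100
741 = 01011100101
AND → 01001100100 = 612

612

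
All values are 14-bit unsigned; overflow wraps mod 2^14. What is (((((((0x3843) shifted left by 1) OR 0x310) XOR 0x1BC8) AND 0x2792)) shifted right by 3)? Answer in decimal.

0x3843 = 11100001000011
→ shifted left by 1 (mod 2^14) → 11000010000110 = 12422
0x310 = 00001100010000
→ OR → 11001110010110 = 13206
0x1BC8 = 01101111001000
→ XOR → 10100001011110 = 10334
0x2792 = 10011110010010
→ AND → 10000000010010 = 8210
→ shifted right by 3 → 00010000000010 = 1026

1026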